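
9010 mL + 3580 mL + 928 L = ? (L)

In L:
  9010 mL = 9010 × 10⁻³ L = 9.01
  3580 mL = 3580 × 10⁻³ L = 3.58
  928 L → 928
Sum: 9.01 + 3.58 + 928 = 940.59

940.59 L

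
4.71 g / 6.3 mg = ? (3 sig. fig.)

748

(4.71) / (6.3 × 10⁻³) = 0.7476 × 10³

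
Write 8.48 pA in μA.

pico = 1e-12, micro = 1e-6; factor is 1e-6.
8.48 × 1e-6 = 0.00000848

0.00000848 μA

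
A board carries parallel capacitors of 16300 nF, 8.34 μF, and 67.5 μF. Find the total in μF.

In μF:
  16300 nF = 16300 × 10⁻³ μF = 16.3
  8.34 μF → 8.34
  67.5 μF → 67.5
Sum: 16.3 + 8.34 + 67.5 = 92.14

92.14 μF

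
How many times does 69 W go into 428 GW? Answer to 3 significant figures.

(428 × 10⁹) / (69) = 6.203 × 10⁹

6200000000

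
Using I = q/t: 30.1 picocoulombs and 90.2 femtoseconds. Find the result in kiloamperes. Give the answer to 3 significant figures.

0.334 kiloamperes

(30.1 × 10⁻¹²) / (90.2 × 10⁻¹⁵) = 0.3337 × 10³ A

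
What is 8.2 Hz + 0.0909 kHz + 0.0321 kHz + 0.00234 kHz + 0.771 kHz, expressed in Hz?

904.54 Hz

In Hz:
  8.2 Hz → 8.2
  0.0909 kHz = 0.0909 × 10³ Hz = 90.9
  0.0321 kHz = 0.0321 × 10³ Hz = 32.1
  0.00234 kHz = 0.00234 × 10³ Hz = 2.34
  0.771 kHz = 0.771 × 10³ Hz = 771
Sum: 8.2 + 90.9 + 32.1 + 2.34 + 771 = 904.54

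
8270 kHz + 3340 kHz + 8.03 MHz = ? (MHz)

In MHz:
  8270 kHz = 8270e-3 MHz = 8.27
  3340 kHz = 3340e-3 MHz = 3.34
  8.03 MHz → 8.03
Sum: 8.27 + 3.34 + 8.03 = 19.64

19.64 MHz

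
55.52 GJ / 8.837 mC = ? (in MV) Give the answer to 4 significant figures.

(55.52 × 10⁹) / (8.837 × 10⁻³) = 6.28268 × 10¹² V

6283000 MV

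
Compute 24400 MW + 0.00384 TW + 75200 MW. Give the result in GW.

In GW:
  24400 MW = 24400 × 10⁻³ GW = 24.4
  0.00384 TW = 0.00384 × 10³ GW = 3.84
  75200 MW = 75200 × 10⁻³ GW = 75.2
Sum: 24.4 + 3.84 + 75.2 = 103.44

103.44 GW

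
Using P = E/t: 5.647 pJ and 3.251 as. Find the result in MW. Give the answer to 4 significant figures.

(5.647 × 10⁻¹²) / (3.251 × 10⁻¹⁸) = 1.737 × 10⁶ W

1.737 MW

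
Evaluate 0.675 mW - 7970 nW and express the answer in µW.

In µW:
  0.675 mW = 0.675 × 10³ µW = 675
  7970 nW = 7970 × 10⁻³ µW = 7.97
Difference: 675 - 7.97 = 667.03

667.03 µW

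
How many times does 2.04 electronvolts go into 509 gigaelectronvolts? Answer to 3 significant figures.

(509 × 10⁹) / (2.04) = 249.5 × 10⁹

250000000000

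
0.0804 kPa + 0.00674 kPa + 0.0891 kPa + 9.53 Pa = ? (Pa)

In Pa:
  0.0804 kPa = 0.0804 × 10³ Pa = 80.4
  0.00674 kPa = 0.00674 × 10³ Pa = 6.74
  0.0891 kPa = 0.0891 × 10³ Pa = 89.1
  9.53 Pa → 9.53
Sum: 80.4 + 6.74 + 89.1 + 9.53 = 185.77

185.77 Pa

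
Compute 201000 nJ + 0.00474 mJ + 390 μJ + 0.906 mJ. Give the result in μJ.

In μJ:
  201000 nJ = 201000 × 10⁻³ μJ = 201
  0.00474 mJ = 0.00474 × 10³ μJ = 4.74
  390 μJ → 390
  0.906 mJ = 0.906 × 10³ μJ = 906
Sum: 201 + 4.74 + 390 + 906 = 1501.74

1501.74 μJ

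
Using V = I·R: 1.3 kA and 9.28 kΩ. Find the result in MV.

1.3 × 10^3 × 9.28 × 10^3 = 12.064 × 10^6 V

12.064 MV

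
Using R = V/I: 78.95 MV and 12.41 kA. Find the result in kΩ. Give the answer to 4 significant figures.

6.362 kΩ

(78.95e6) / (12.41e3) = 6.3618e3 Ω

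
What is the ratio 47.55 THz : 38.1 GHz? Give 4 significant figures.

(47.55 × 10¹²) / (38.1 × 10⁹) = 1.248 × 10³

1248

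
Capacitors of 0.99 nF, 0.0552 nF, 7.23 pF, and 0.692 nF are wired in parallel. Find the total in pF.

In pF:
  0.99 nF = 0.99 × 10³ pF = 990
  0.0552 nF = 0.0552 × 10³ pF = 55.2
  7.23 pF → 7.23
  0.692 nF = 0.692 × 10³ pF = 692
Sum: 990 + 55.2 + 7.23 + 692 = 1744.43

1744.43 pF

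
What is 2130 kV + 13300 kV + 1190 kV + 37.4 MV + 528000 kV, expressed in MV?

In MV:
  2130 kV = 2130 × 10^-3 MV = 2.13
  13300 kV = 13300 × 10^-3 MV = 13.3
  1190 kV = 1190 × 10^-3 MV = 1.19
  37.4 MV → 37.4
  528000 kV = 528000 × 10^-3 MV = 528
Sum: 2.13 + 13.3 + 1.19 + 37.4 + 528 = 582.02

582.02 MV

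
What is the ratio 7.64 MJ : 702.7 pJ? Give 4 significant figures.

(7.64e6) / (702.7e-12) = 0.010872e18

10870000000000000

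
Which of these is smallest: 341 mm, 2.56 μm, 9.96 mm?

2.56 μm

341 mm = 0.341 m
2.56 μm = 0.00000256 m
9.96 mm = 0.00996 m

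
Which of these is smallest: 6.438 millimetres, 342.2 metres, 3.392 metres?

6.438 millimetres

6.438 millimetres = 0.006438 metres
342.2 metres = 342.2 metres
3.392 metres = 3.392 metres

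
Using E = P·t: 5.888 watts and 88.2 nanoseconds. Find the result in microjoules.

0.5193216 microjoules

5.888 × 88.2e-9 = 519.3216e-9 J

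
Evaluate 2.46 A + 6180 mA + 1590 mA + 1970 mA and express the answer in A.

In A:
  2.46 A → 2.46
  6180 mA = 6180 × 10⁻³ A = 6.18
  1590 mA = 1590 × 10⁻³ A = 1.59
  1970 mA = 1970 × 10⁻³ A = 1.97
Sum: 2.46 + 6.18 + 1.59 + 1.97 = 12.2

12.2 A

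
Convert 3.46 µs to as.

3460000000000 as

micro = 10⁻⁶, atto = 10⁻¹⁸; factor is 10¹².
3.46 × 10¹² = 3460000000000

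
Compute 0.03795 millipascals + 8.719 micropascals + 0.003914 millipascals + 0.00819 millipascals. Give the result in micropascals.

58.773 micropascals

In micropascals:
  0.03795 millipascals = 0.03795 × 10^3 micropascals = 37.95
  8.719 micropascals → 8.719
  0.003914 millipascals = 0.003914 × 10^3 micropascals = 3.914
  0.00819 millipascals = 0.00819 × 10^3 micropascals = 8.19
Sum: 37.95 + 8.719 + 3.914 + 8.19 = 58.773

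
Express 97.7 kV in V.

kilo = 10³, (no prefix) = 10⁰; factor is 10³.
97.7 × 10³ = 97700

97700 V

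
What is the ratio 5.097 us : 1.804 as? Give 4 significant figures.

2825000000000

(5.097 × 10^-6) / (1.804 × 10^-18) = 2.8254 × 10^12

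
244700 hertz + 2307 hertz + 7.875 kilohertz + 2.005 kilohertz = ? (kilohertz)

In kilohertz:
  244700 hertz = 244700 × 10^-3 kilohertz = 244.7
  2307 hertz = 2307 × 10^-3 kilohertz = 2.307
  7.875 kilohertz → 7.875
  2.005 kilohertz → 2.005
Sum: 244.7 + 2.307 + 7.875 + 2.005 = 256.887

256.887 kilohertz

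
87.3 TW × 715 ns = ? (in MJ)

87.3e12 × 715e-9 = 62419.5e3 J

62.4195 MJ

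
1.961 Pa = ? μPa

(no prefix) = 10^0, micro = 10^-6; factor is 10^6.
1.961 × 10^6 = 1961000

1961000 μPa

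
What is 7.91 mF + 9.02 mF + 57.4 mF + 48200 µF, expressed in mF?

In mF:
  7.91 mF → 7.91
  9.02 mF → 9.02
  57.4 mF → 57.4
  48200 µF = 48200e-3 mF = 48.2
Sum: 7.91 + 9.02 + 57.4 + 48.2 = 122.53

122.53 mF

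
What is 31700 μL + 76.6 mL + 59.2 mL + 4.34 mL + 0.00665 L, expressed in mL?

In mL:
  31700 μL = 31700 × 10⁻³ mL = 31.7
  76.6 mL → 76.6
  59.2 mL → 59.2
  4.34 mL → 4.34
  0.00665 L = 0.00665 × 10³ mL = 6.65
Sum: 31.7 + 76.6 + 59.2 + 4.34 + 6.65 = 178.49

178.49 mL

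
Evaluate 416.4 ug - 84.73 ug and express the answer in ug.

In ug:
  416.4 ug → 416.4
  84.73 ug → 84.73
Difference: 416.4 - 84.73 = 331.67

331.67 ug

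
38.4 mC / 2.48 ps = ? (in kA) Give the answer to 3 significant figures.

15500000 kA

(38.4 × 10^-3) / (2.48 × 10^-12) = 15.484 × 10^9 A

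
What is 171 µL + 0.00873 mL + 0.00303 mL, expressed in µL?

In µL:
  171 µL → 171
  0.00873 mL = 0.00873 × 10^3 µL = 8.73
  0.00303 mL = 0.00303 × 10^3 µL = 3.03
Sum: 171 + 8.73 + 3.03 = 182.76

182.76 µL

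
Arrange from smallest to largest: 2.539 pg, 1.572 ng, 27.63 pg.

2.539 pg = 0.000000000002539 g
1.572 ng = 0.000000001572 g
27.63 pg = 0.00000000002763 g

2.539 pg < 27.63 pg < 1.572 ng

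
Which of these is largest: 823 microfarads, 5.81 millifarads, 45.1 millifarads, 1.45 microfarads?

823 microfarads = 0.000823 farads
5.81 millifarads = 0.00581 farads
45.1 millifarads = 0.0451 farads
1.45 microfarads = 0.00000145 farads

45.1 millifarads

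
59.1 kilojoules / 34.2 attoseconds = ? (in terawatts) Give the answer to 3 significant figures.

1730000000 terawatts

(59.1 × 10³) / (34.2 × 10⁻¹⁸) = 1.7281 × 10²¹ W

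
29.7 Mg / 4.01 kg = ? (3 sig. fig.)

7410

(29.7 × 10^6) / (4.01 × 10^3) = 7.406 × 10^3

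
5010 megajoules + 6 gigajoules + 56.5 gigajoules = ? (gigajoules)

67.51 gigajoules

In gigajoules:
  5010 megajoules = 5010e-3 gigajoules = 5.01
  6 gigajoules → 6
  56.5 gigajoules → 56.5
Sum: 5.01 + 6 + 56.5 = 67.51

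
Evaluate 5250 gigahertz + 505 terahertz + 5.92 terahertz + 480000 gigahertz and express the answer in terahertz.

996.17 terahertz

In terahertz:
  5250 gigahertz = 5250 × 10^-3 terahertz = 5.25
  505 terahertz → 505
  5.92 terahertz → 5.92
  480000 gigahertz = 480000 × 10^-3 terahertz = 480
Sum: 5.25 + 505 + 5.92 + 480 = 996.17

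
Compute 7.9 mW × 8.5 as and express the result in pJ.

0.00000006715 pJ

7.9 × 10⁻³ × 8.5 × 10⁻¹⁸ = 67.15 × 10⁻²¹ J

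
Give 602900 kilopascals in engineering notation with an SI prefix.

602.9 megapascals

= 602.9 × 10^6 pascals; 10^6 is mega.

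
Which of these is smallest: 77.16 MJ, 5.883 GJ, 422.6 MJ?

77.16 MJ = 77160000 J
5.883 GJ = 5883000000 J
422.6 MJ = 422600000 J

77.16 MJ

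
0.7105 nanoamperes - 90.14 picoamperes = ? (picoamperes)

In picoamperes:
  0.7105 nanoamperes = 0.7105 × 10^3 picoamperes = 710.5
  90.14 picoamperes → 90.14
Difference: 710.5 - 90.14 = 620.36

620.36 picoamperes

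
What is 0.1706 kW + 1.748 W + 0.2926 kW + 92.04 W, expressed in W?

In W:
  0.1706 kW = 0.1706e3 W = 170.6
  1.748 W → 1.748
  0.2926 kW = 0.2926e3 W = 292.6
  92.04 W → 92.04
Sum: 170.6 + 1.748 + 292.6 + 92.04 = 556.988

556.988 W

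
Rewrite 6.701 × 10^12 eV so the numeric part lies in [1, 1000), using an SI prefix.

= 6.701 × 10^12 eV; 10^12 is tera.

6.701 TeV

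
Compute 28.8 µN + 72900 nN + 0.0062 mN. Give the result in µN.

In µN:
  28.8 µN → 28.8
  72900 nN = 72900 × 10^-3 µN = 72.9
  0.0062 mN = 0.0062 × 10^3 µN = 6.2
Sum: 28.8 + 72.9 + 6.2 = 107.9

107.9 µN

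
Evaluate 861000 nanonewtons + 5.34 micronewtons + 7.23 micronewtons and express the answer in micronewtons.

In micronewtons:
  861000 nanonewtons = 861000 × 10⁻³ micronewtons = 861
  5.34 micronewtons → 5.34
  7.23 micronewtons → 7.23
Sum: 861 + 5.34 + 7.23 = 873.57

873.57 micronewtons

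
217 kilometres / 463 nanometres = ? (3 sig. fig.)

(217 × 10^3) / (463 × 10^-9) = 0.4687 × 10^12

469000000000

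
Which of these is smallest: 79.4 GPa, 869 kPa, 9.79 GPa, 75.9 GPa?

869 kPa

79.4 GPa = 79400000000 Pa
869 kPa = 869000 Pa
9.79 GPa = 9790000000 Pa
75.9 GPa = 75900000000 Pa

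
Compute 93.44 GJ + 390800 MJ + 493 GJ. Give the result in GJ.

977.24 GJ

In GJ:
  93.44 GJ → 93.44
  390800 MJ = 390800e-3 GJ = 390.8
  493 GJ → 493
Sum: 93.44 + 390.8 + 493 = 977.24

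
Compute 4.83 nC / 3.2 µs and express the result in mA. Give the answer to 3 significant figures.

1.51 mA

(4.83 × 10^-9) / (3.2 × 10^-6) = 1.5094 × 10^-3 A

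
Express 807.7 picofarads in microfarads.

0.0008077 microfarads

pico = 10⁻¹², micro = 10⁻⁶; factor is 10⁻⁶.
807.7 × 10⁻⁶ = 0.0008077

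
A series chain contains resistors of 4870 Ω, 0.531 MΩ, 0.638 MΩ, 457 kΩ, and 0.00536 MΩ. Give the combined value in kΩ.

In kΩ:
  4870 Ω = 4870 × 10⁻³ kΩ = 4.87
  0.531 MΩ = 0.531 × 10³ kΩ = 531
  0.638 MΩ = 0.638 × 10³ kΩ = 638
  457 kΩ → 457
  0.00536 MΩ = 0.00536 × 10³ kΩ = 5.36
Sum: 4.87 + 531 + 638 + 457 + 5.36 = 1636.23

1636.23 kΩ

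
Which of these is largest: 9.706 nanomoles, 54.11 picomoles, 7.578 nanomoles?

9.706 nanomoles = 0.000000009706 moles
54.11 picomoles = 0.00000000005411 moles
7.578 nanomoles = 0.000000007578 moles

9.706 nanomoles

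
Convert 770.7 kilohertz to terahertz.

kilo = 1e3, tera = 1e12; factor is 1e-9.
770.7 × 1e-9 = 0.0000007707

0.0000007707 terahertz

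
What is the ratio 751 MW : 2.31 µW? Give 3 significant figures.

(751 × 10^6) / (2.31 × 10^-6) = 325.1 × 10^12

325000000000000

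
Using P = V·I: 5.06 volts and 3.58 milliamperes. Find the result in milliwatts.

5.06 × 3.58 × 10⁻³ = 18.1148 × 10⁻³ W

18.1148 milliwatts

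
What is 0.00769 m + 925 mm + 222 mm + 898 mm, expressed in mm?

In mm:
  0.00769 m = 0.00769 × 10³ mm = 7.69
  925 mm → 925
  222 mm → 222
  898 mm → 898
Sum: 7.69 + 925 + 222 + 898 = 2052.69

2052.69 mm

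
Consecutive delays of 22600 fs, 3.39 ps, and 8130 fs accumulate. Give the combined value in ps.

In ps:
  22600 fs = 22600 × 10^-3 ps = 22.6
  3.39 ps → 3.39
  8130 fs = 8130 × 10^-3 ps = 8.13
Sum: 22.6 + 3.39 + 8.13 = 34.12

34.12 ps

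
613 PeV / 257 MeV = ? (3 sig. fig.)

(613 × 10¹⁵) / (257 × 10⁶) = 2.385 × 10⁹

2390000000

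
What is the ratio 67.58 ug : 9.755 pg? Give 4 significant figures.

6928000

(67.58e-6) / (9.755e-12) = 6.9277e6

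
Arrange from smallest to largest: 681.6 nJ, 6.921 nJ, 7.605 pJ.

7.605 pJ < 6.921 nJ < 681.6 nJ

681.6 nJ = 0.0000006816 J
6.921 nJ = 0.000000006921 J
7.605 pJ = 0.000000000007605 J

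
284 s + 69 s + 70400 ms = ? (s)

423.4 s

In s:
  284 s → 284
  69 s → 69
  70400 ms = 70400e-3 s = 70.4
Sum: 284 + 69 + 70.4 = 423.4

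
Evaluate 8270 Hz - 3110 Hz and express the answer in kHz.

In kHz:
  8270 Hz = 8270 × 10^-3 kHz = 8.27
  3110 Hz = 3110 × 10^-3 kHz = 3.11
Difference: 8.27 - 3.11 = 5.16

5.16 kHz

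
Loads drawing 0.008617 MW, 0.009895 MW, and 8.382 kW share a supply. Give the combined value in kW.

26.894 kW

In kW:
  0.008617 MW = 0.008617e3 kW = 8.617
  0.009895 MW = 0.009895e3 kW = 9.895
  8.382 kW → 8.382
Sum: 8.617 + 9.895 + 8.382 = 26.894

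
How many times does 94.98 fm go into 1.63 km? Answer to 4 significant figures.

(1.63e3) / (94.98e-15) = 0.017162e18

17160000000000000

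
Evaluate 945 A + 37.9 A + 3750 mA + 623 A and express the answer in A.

In A:
  945 A → 945
  37.9 A → 37.9
  3750 mA = 3750 × 10⁻³ A = 3.75
  623 A → 623
Sum: 945 + 37.9 + 3.75 + 623 = 1609.65

1609.65 A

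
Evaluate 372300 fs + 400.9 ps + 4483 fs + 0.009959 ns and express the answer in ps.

787.642 ps

In ps:
  372300 fs = 372300 × 10⁻³ ps = 372.3
  400.9 ps → 400.9
  4483 fs = 4483 × 10⁻³ ps = 4.483
  0.009959 ns = 0.009959 × 10³ ps = 9.959
Sum: 372.3 + 400.9 + 4.483 + 9.959 = 787.642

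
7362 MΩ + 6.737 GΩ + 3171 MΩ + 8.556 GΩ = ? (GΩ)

25.826 GΩ

In GΩ:
  7362 MΩ = 7362 × 10⁻³ GΩ = 7.362
  6.737 GΩ → 6.737
  3171 MΩ = 3171 × 10⁻³ GΩ = 3.171
  8.556 GΩ → 8.556
Sum: 7.362 + 6.737 + 3.171 + 8.556 = 25.826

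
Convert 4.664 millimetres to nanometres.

milli = 10⁻³, nano = 10⁻⁹; factor is 10⁶.
4.664 × 10⁶ = 4664000

4664000 nanometres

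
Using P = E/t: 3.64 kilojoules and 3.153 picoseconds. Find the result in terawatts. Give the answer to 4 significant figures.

(3.64 × 10^3) / (3.153 × 10^-12) = 1.15446 × 10^15 W

1154 terawatts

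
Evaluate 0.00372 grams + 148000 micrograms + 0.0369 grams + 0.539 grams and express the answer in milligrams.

In milligrams:
  0.00372 grams = 0.00372e3 milligrams = 3.72
  148000 micrograms = 148000e-3 milligrams = 148
  0.0369 grams = 0.0369e3 milligrams = 36.9
  0.539 grams = 0.539e3 milligrams = 539
Sum: 3.72 + 148 + 36.9 + 539 = 727.62

727.62 milligrams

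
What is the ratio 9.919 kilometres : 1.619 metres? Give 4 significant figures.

6127

(9.919 × 10^3) / (1.619) = 6.1266 × 10^3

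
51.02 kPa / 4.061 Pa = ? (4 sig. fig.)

12560

(51.02e3) / (4.061) = 12.563e3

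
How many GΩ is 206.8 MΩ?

0.2068 GΩ

mega = 10^6, giga = 10^9; factor is 10^-3.
206.8 × 10^-3 = 0.2068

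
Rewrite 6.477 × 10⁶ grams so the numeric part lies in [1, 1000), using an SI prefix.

6.477 megagrams

= 6.477 × 10⁶ grams; 10⁶ is mega.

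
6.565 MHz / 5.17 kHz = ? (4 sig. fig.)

(6.565e6) / (5.17e3) = 1.2698e3

1270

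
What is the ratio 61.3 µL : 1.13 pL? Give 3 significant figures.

(61.3 × 10⁻⁶) / (1.13 × 10⁻¹²) = 54.25 × 10⁶

54200000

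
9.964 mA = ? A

milli = 10⁻³, (no prefix) = 10⁰; factor is 10⁻³.
9.964 × 10⁻³ = 0.009964

0.009964 A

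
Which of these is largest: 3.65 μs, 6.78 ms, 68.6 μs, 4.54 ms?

6.78 ms

3.65 μs = 0.00000365 s
6.78 ms = 0.00678 s
68.6 μs = 0.0000686 s
4.54 ms = 0.00454 s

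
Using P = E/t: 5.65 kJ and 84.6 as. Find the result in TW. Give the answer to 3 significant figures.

66800000 TW

(5.65e3) / (84.6e-18) = 0.066785e21 W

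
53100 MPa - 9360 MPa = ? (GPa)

In GPa:
  53100 MPa = 53100 × 10^-3 GPa = 53.1
  9360 MPa = 9360 × 10^-3 GPa = 9.36
Difference: 53.1 - 9.36 = 43.74

43.74 GPa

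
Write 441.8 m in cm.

44180 cm

(no prefix) = 1e0, centi = 1e-2; factor is 1e2.
441.8 × 1e2 = 44180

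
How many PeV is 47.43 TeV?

0.04743 PeV

tera = 1e12, peta = 1e15; factor is 1e-3.
47.43 × 1e-3 = 0.04743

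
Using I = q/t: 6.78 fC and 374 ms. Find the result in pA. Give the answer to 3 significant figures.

(6.78 × 10⁻¹⁵) / (374 × 10⁻³) = 0.018128 × 10⁻¹² A

0.0181 pA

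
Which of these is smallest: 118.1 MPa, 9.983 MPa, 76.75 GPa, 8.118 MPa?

8.118 MPa

118.1 MPa = 118100000 Pa
9.983 MPa = 9983000 Pa
76.75 GPa = 76750000000 Pa
8.118 MPa = 8118000 Pa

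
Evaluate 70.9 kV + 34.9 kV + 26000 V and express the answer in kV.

131.8 kV

In kV:
  70.9 kV → 70.9
  34.9 kV → 34.9
  26000 V = 26000 × 10⁻³ kV = 26
Sum: 70.9 + 34.9 + 26 = 131.8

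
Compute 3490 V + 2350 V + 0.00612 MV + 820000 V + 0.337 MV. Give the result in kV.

In kV:
  3490 V = 3490 × 10⁻³ kV = 3.49
  2350 V = 2350 × 10⁻³ kV = 2.35
  0.00612 MV = 0.00612 × 10³ kV = 6.12
  820000 V = 820000 × 10⁻³ kV = 820
  0.337 MV = 0.337 × 10³ kV = 337
Sum: 3.49 + 2.35 + 6.12 + 820 + 337 = 1168.96

1168.96 kV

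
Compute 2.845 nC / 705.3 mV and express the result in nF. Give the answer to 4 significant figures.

(2.845e-9) / (705.3e-3) = 0.00403374e-6 F

4.034 nF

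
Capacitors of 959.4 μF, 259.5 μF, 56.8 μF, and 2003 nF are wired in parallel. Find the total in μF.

In μF:
  959.4 μF → 959.4
  259.5 μF → 259.5
  56.8 μF → 56.8
  2003 nF = 2003 × 10^-3 μF = 2.003
Sum: 959.4 + 259.5 + 56.8 + 2.003 = 1277.703

1277.703 μF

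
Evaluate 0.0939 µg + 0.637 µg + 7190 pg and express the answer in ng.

In ng:
  0.0939 µg = 0.0939 × 10^3 ng = 93.9
  0.637 µg = 0.637 × 10^3 ng = 637
  7190 pg = 7190 × 10^-3 ng = 7.19
Sum: 93.9 + 637 + 7.19 = 738.09

738.09 ng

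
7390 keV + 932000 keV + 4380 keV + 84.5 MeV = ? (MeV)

1028.27 MeV

In MeV:
  7390 keV = 7390 × 10⁻³ MeV = 7.39
  932000 keV = 932000 × 10⁻³ MeV = 932
  4380 keV = 4380 × 10⁻³ MeV = 4.38
  84.5 MeV → 84.5
Sum: 7.39 + 932 + 4.38 + 84.5 = 1028.27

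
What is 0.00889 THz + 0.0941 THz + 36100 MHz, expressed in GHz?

In GHz:
  0.00889 THz = 0.00889 × 10^3 GHz = 8.89
  0.0941 THz = 0.0941 × 10^3 GHz = 94.1
  36100 MHz = 36100 × 10^-3 GHz = 36.1
Sum: 8.89 + 94.1 + 36.1 = 139.09

139.09 GHz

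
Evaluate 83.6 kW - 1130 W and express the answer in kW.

82.47 kW

In kW:
  83.6 kW → 83.6
  1130 W = 1130 × 10⁻³ kW = 1.13
Difference: 83.6 - 1.13 = 82.47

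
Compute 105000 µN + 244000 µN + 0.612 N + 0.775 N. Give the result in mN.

1736 mN

In mN:
  105000 µN = 105000 × 10⁻³ mN = 105
  244000 µN = 244000 × 10⁻³ mN = 244
  0.612 N = 0.612 × 10³ mN = 612
  0.775 N = 0.775 × 10³ mN = 775
Sum: 105 + 244 + 612 + 775 = 1736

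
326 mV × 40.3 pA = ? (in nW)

0.0131378 nW

326 × 10⁻³ × 40.3 × 10⁻¹² = 13137.8 × 10⁻¹⁵ W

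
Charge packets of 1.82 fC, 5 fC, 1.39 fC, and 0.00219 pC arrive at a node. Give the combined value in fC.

In fC:
  1.82 fC → 1.82
  5 fC → 5
  1.39 fC → 1.39
  0.00219 pC = 0.00219 × 10³ fC = 2.19
Sum: 1.82 + 5 + 1.39 + 2.19 = 10.4

10.4 fC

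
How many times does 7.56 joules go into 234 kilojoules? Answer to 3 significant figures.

31000

(234 × 10³) / (7.56) = 30.95 × 10³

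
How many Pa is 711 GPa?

giga = 10⁹, (no prefix) = 10⁰; factor is 10⁹.
711 × 10⁹ = 711000000000

711000000000 Pa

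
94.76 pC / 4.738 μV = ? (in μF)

20 μF

(94.76 × 10^-12) / (4.738 × 10^-6) = 20 × 10^-6 F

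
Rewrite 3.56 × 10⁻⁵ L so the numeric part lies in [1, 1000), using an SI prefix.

= 35.6 × 10⁻⁶ L; 10⁻⁶ is micro.

35.6 µL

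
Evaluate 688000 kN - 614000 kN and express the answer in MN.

74 MN

In MN:
  688000 kN = 688000 × 10⁻³ MN = 688
  614000 kN = 614000 × 10⁻³ MN = 614
Difference: 688 - 614 = 74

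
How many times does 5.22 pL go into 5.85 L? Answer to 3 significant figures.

1120000000000

(5.85) / (5.22 × 10^-12) = 1.121 × 10^12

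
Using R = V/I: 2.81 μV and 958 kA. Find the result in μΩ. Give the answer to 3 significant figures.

(2.81 × 10^-6) / (958 × 10^3) = 0.0029332 × 10^-9 Ω

0.00000293 μΩ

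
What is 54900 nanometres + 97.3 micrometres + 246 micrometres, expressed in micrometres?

In micrometres:
  54900 nanometres = 54900e-3 micrometres = 54.9
  97.3 micrometres → 97.3
  246 micrometres → 246
Sum: 54.9 + 97.3 + 246 = 398.2

398.2 micrometres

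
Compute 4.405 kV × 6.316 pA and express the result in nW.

4.405 × 10^3 × 6.316 × 10^-12 = 27.82198 × 10^-9 W

27.82198 nW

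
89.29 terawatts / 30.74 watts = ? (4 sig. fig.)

(89.29 × 10¹²) / (30.74) = 2.9047 × 10¹²

2905000000000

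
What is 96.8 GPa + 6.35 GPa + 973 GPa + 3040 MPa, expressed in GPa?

1079.19 GPa

In GPa:
  96.8 GPa → 96.8
  6.35 GPa → 6.35
  973 GPa → 973
  3040 MPa = 3040e-3 GPa = 3.04
Sum: 96.8 + 6.35 + 973 + 3.04 = 1079.19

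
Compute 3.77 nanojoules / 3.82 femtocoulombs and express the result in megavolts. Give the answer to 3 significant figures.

(3.77e-9) / (3.82e-15) = 0.98691e6 V

0.987 megavolts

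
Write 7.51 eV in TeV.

0.00000000000751 TeV

(no prefix) = 10⁰, tera = 10¹²; factor is 10⁻¹².
7.51 × 10⁻¹² = 0.00000000000751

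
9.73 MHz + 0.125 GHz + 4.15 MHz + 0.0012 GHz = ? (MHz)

140.08 MHz

In MHz:
  9.73 MHz → 9.73
  0.125 GHz = 0.125 × 10^3 MHz = 125
  4.15 MHz → 4.15
  0.0012 GHz = 0.0012 × 10^3 MHz = 1.2
Sum: 9.73 + 125 + 4.15 + 1.2 = 140.08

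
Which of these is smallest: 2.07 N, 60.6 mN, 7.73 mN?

2.07 N = 2.07 N
60.6 mN = 0.0606 N
7.73 mN = 0.00773 N

7.73 mN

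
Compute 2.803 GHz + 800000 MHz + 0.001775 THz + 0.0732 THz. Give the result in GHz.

In GHz:
  2.803 GHz → 2.803
  800000 MHz = 800000 × 10^-3 GHz = 800
  0.001775 THz = 0.001775 × 10^3 GHz = 1.775
  0.0732 THz = 0.0732 × 10^3 GHz = 73.2
Sum: 2.803 + 800 + 1.775 + 73.2 = 877.778

877.778 GHz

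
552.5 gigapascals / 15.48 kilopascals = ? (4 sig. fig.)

35690000

(552.5 × 10^9) / (15.48 × 10^3) = 35.691 × 10^6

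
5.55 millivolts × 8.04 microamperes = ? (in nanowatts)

5.55 × 10^-3 × 8.04 × 10^-6 = 44.622 × 10^-9 W

44.622 nanowatts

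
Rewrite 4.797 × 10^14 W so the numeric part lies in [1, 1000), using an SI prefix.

= 479.7 × 10^12 W; 10^12 is tera.

479.7 TW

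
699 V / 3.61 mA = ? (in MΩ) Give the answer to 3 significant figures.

(699) / (3.61e-3) = 193.63e3 Ω

0.194 MΩ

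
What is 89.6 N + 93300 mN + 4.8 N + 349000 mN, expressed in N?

536.7 N

In N:
  89.6 N → 89.6
  93300 mN = 93300 × 10^-3 N = 93.3
  4.8 N → 4.8
  349000 mN = 349000 × 10^-3 N = 349
Sum: 89.6 + 93.3 + 4.8 + 349 = 536.7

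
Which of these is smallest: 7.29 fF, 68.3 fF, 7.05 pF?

7.29 fF

7.29 fF = 0.00000000000000729 F
68.3 fF = 0.0000000000000683 F
7.05 pF = 0.00000000000705 F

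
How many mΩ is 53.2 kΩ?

53200000 mΩ

kilo = 10³, milli = 10⁻³; factor is 10⁶.
53.2 × 10⁶ = 53200000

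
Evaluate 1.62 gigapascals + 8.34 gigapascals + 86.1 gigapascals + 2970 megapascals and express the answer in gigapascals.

In gigapascals:
  1.62 gigapascals → 1.62
  8.34 gigapascals → 8.34
  86.1 gigapascals → 86.1
  2970 megapascals = 2970 × 10^-3 gigapascals = 2.97
Sum: 1.62 + 8.34 + 86.1 + 2.97 = 99.03

99.03 gigapascals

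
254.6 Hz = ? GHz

(no prefix) = 1e0, giga = 1e9; factor is 1e-9.
254.6 × 1e-9 = 0.0000002546

0.0000002546 GHz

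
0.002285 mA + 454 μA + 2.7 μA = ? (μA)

458.985 μA

In μA:
  0.002285 mA = 0.002285e3 μA = 2.285
  454 μA → 454
  2.7 μA → 2.7
Sum: 2.285 + 454 + 2.7 = 458.985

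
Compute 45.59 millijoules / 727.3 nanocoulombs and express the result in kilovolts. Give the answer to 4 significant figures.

62.68 kilovolts

(45.59e-3) / (727.3e-9) = 0.0626839e6 V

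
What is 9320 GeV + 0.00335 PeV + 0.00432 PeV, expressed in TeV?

In TeV:
  9320 GeV = 9320 × 10⁻³ TeV = 9.32
  0.00335 PeV = 0.00335 × 10³ TeV = 3.35
  0.00432 PeV = 0.00432 × 10³ TeV = 4.32
Sum: 9.32 + 3.35 + 4.32 = 16.99

16.99 TeV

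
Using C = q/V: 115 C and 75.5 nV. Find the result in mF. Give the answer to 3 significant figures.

1520000000000 mF

(115) / (75.5 × 10^-9) = 1.5232 × 10^9 F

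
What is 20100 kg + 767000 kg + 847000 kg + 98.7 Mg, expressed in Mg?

In Mg:
  20100 kg = 20100e-3 Mg = 20.1
  767000 kg = 767000e-3 Mg = 767
  847000 kg = 847000e-3 Mg = 847
  98.7 Mg → 98.7
Sum: 20.1 + 767 + 847 + 98.7 = 1732.8

1732.8 Mg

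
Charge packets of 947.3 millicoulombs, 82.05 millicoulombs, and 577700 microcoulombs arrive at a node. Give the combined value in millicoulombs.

In millicoulombs:
  947.3 millicoulombs → 947.3
  82.05 millicoulombs → 82.05
  577700 microcoulombs = 577700 × 10⁻³ millicoulombs = 577.7
Sum: 947.3 + 82.05 + 577.7 = 1607.05

1607.05 millicoulombs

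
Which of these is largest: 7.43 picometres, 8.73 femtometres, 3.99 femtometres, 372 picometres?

7.43 picometres = 0.00000000000743 metres
8.73 femtometres = 0.00000000000000873 metres
3.99 femtometres = 0.00000000000000399 metres
372 picometres = 0.000000000372 metres

372 picometres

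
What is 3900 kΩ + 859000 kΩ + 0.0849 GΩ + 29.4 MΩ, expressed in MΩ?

977.2 MΩ

In MΩ:
  3900 kΩ = 3900e-3 MΩ = 3.9
  859000 kΩ = 859000e-3 MΩ = 859
  0.0849 GΩ = 0.0849e3 MΩ = 84.9
  29.4 MΩ → 29.4
Sum: 3.9 + 859 + 84.9 + 29.4 = 977.2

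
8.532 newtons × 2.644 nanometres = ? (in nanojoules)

8.532 × 2.644e-9 = 22.558608e-9 J

22.558608 nanojoules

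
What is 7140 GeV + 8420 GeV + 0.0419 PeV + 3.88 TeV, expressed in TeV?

In TeV:
  7140 GeV = 7140 × 10^-3 TeV = 7.14
  8420 GeV = 8420 × 10^-3 TeV = 8.42
  0.0419 PeV = 0.0419 × 10^3 TeV = 41.9
  3.88 TeV → 3.88
Sum: 7.14 + 8.42 + 41.9 + 3.88 = 61.34

61.34 TeV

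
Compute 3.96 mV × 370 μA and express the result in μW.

3.96e-3 × 370e-6 = 1465.2e-9 W

1.4652 μW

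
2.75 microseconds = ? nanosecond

micro = 1e-6, nano = 1e-9; factor is 1e3.
2.75 × 1e3 = 2750

2750 nanoseconds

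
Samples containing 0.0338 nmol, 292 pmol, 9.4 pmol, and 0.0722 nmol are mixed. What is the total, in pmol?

407.4 pmol

In pmol:
  0.0338 nmol = 0.0338 × 10³ pmol = 33.8
  292 pmol → 292
  9.4 pmol → 9.4
  0.0722 nmol = 0.0722 × 10³ pmol = 72.2
Sum: 33.8 + 292 + 9.4 + 72.2 = 407.4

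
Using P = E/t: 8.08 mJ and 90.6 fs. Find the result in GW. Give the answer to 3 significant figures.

(8.08e-3) / (90.6e-15) = 0.089183e12 W

89.2 GW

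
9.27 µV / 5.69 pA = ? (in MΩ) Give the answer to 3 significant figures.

(9.27e-6) / (5.69e-12) = 1.6292e6 Ω

1.63 MΩ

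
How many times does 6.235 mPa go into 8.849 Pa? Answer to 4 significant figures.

1419

(8.849) / (6.235 × 10^-3) = 1.4192 × 10^3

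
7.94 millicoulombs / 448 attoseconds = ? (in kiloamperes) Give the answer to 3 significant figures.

(7.94 × 10^-3) / (448 × 10^-18) = 0.017723 × 10^15 A

17700000000 kiloamperes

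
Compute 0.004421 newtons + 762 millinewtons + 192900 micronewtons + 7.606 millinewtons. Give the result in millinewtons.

In millinewtons:
  0.004421 newtons = 0.004421 × 10^3 millinewtons = 4.421
  762 millinewtons → 762
  192900 micronewtons = 192900 × 10^-3 millinewtons = 192.9
  7.606 millinewtons → 7.606
Sum: 4.421 + 762 + 192.9 + 7.606 = 966.927

966.927 millinewtons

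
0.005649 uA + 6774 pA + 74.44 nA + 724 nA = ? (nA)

In nA:
  0.005649 uA = 0.005649 × 10^3 nA = 5.649
  6774 pA = 6774 × 10^-3 nA = 6.774
  74.44 nA → 74.44
  724 nA → 724
Sum: 5.649 + 6.774 + 74.44 + 724 = 810.863

810.863 nA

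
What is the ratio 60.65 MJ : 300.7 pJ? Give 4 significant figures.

(60.65 × 10^6) / (300.7 × 10^-12) = 0.2017 × 10^18

201700000000000000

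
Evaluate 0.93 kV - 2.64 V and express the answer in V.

In V:
  0.93 kV = 0.93 × 10^3 V = 930
  2.64 V → 2.64
Difference: 930 - 2.64 = 927.36

927.36 V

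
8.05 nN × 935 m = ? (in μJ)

7.52675 μJ

8.05 × 10⁻⁹ × 935 = 7526.75 × 10⁻⁹ J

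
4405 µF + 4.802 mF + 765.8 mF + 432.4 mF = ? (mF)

In mF:
  4405 µF = 4405e-3 mF = 4.405
  4.802 mF → 4.802
  765.8 mF → 765.8
  432.4 mF → 432.4
Sum: 4.405 + 4.802 + 765.8 + 432.4 = 1207.407

1207.407 mF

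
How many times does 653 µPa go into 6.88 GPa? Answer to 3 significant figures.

(6.88 × 10^9) / (653 × 10^-6) = 0.01054 × 10^15

10500000000000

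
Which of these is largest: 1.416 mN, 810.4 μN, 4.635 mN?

1.416 mN = 0.001416 N
810.4 μN = 0.0008104 N
4.635 mN = 0.004635 N

4.635 mN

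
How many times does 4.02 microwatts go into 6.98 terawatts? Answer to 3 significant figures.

1740000000000000000

(6.98 × 10^12) / (4.02 × 10^-6) = 1.736 × 10^18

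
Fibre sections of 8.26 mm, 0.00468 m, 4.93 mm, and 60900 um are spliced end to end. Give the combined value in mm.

In mm:
  8.26 mm → 8.26
  0.00468 m = 0.00468 × 10^3 mm = 4.68
  4.93 mm → 4.93
  60900 um = 60900 × 10^-3 mm = 60.9
Sum: 8.26 + 4.68 + 4.93 + 60.9 = 78.77

78.77 mm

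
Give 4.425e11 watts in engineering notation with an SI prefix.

= 442.5e9 watts; 1e9 is giga.

442.5 gigawatts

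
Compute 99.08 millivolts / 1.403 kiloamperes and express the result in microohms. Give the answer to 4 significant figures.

(99.08 × 10⁻³) / (1.403 × 10³) = 70.6201 × 10⁻⁶ Ω

70.62 microohms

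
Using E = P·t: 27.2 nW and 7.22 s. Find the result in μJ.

0.196384 μJ

27.2e-9 × 7.22 = 196.384e-9 J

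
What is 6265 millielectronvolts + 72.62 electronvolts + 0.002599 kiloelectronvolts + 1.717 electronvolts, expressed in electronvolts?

In electronvolts:
  6265 millielectronvolts = 6265e-3 electronvolts = 6.265
  72.62 electronvolts → 72.62
  0.002599 kiloelectronvolts = 0.002599e3 electronvolts = 2.599
  1.717 electronvolts → 1.717
Sum: 6.265 + 72.62 + 2.599 + 1.717 = 83.201

83.201 electronvolts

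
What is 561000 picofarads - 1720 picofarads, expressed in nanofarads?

In nanofarads:
  561000 picofarads = 561000 × 10⁻³ nanofarads = 561
  1720 picofarads = 1720 × 10⁻³ nanofarads = 1.72
Difference: 561 - 1.72 = 559.28

559.28 nanofarads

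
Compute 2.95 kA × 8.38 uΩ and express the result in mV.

24.721 mV

2.95 × 10^3 × 8.38 × 10^-6 = 24.721 × 10^-3 V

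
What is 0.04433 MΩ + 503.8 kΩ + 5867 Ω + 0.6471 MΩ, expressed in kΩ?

In kΩ:
  0.04433 MΩ = 0.04433 × 10³ kΩ = 44.33
  503.8 kΩ → 503.8
  5867 Ω = 5867 × 10⁻³ kΩ = 5.867
  0.6471 MΩ = 0.6471 × 10³ kΩ = 647.1
Sum: 44.33 + 503.8 + 5.867 + 647.1 = 1201.097

1201.097 kΩ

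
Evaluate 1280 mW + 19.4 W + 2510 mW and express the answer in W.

In W:
  1280 mW = 1280 × 10⁻³ W = 1.28
  19.4 W → 19.4
  2510 mW = 2510 × 10⁻³ W = 2.51
Sum: 1.28 + 19.4 + 2.51 = 23.19

23.19 W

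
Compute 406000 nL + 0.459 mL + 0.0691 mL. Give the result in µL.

In µL:
  406000 nL = 406000 × 10^-3 µL = 406
  0.459 mL = 0.459 × 10^3 µL = 459
  0.0691 mL = 0.0691 × 10^3 µL = 69.1
Sum: 406 + 459 + 69.1 = 934.1

934.1 µL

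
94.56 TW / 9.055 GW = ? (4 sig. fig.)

(94.56e12) / (9.055e9) = 10.443e3

10440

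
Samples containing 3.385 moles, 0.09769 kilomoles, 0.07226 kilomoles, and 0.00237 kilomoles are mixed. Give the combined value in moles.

In moles:
  3.385 moles → 3.385
  0.09769 kilomoles = 0.09769e3 moles = 97.69
  0.07226 kilomoles = 0.07226e3 moles = 72.26
  0.00237 kilomoles = 0.00237e3 moles = 2.37
Sum: 3.385 + 97.69 + 72.26 + 2.37 = 175.705

175.705 moles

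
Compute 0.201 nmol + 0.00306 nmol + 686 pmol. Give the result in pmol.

In pmol:
  0.201 nmol = 0.201 × 10^3 pmol = 201
  0.00306 nmol = 0.00306 × 10^3 pmol = 3.06
  686 pmol → 686
Sum: 201 + 3.06 + 686 = 890.06

890.06 pmol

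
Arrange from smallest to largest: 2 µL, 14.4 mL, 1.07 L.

2 µL < 14.4 mL < 1.07 L

2 µL = 0.000002 L
14.4 mL = 0.0144 L
1.07 L = 1.07 L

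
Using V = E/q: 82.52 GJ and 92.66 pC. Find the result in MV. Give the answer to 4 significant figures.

890600000000000 MV

(82.52 × 10⁹) / (92.66 × 10⁻¹²) = 0.890568 × 10²¹ V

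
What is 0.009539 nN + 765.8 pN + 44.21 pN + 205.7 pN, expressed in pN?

1025.249 pN

In pN:
  0.009539 nN = 0.009539 × 10³ pN = 9.539
  765.8 pN → 765.8
  44.21 pN → 44.21
  205.7 pN → 205.7
Sum: 9.539 + 765.8 + 44.21 + 205.7 = 1025.249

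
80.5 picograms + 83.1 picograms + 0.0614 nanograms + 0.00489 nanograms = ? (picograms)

In picograms:
  80.5 picograms → 80.5
  83.1 picograms → 83.1
  0.0614 nanograms = 0.0614 × 10^3 picograms = 61.4
  0.00489 nanograms = 0.00489 × 10^3 picograms = 4.89
Sum: 80.5 + 83.1 + 61.4 + 4.89 = 229.89

229.89 picograms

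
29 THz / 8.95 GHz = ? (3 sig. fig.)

3240

(29 × 10^12) / (8.95 × 10^9) = 3.24 × 10^3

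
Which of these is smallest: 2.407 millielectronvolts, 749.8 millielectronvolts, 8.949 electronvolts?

2.407 millielectronvolts = 0.002407 electronvolts
749.8 millielectronvolts = 0.7498 electronvolts
8.949 electronvolts = 8.949 electronvolts

2.407 millielectronvolts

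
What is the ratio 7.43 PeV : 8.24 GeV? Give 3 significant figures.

(7.43 × 10^15) / (8.24 × 10^9) = 0.9017 × 10^6

902000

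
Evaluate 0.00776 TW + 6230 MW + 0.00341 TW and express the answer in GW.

In GW:
  0.00776 TW = 0.00776 × 10^3 GW = 7.76
  6230 MW = 6230 × 10^-3 GW = 6.23
  0.00341 TW = 0.00341 × 10^3 GW = 3.41
Sum: 7.76 + 6.23 + 3.41 = 17.4

17.4 GW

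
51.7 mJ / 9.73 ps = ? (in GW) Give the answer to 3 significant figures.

(51.7e-3) / (9.73e-12) = 5.3135e9 W

5.31 GW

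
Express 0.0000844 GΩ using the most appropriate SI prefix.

84.4 kΩ

= 84.4 × 10^3 Ω; 10^3 is kilo.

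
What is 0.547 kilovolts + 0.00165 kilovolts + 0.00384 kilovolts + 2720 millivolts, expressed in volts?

In volts:
  0.547 kilovolts = 0.547 × 10^3 volts = 547
  0.00165 kilovolts = 0.00165 × 10^3 volts = 1.65
  0.00384 kilovolts = 0.00384 × 10^3 volts = 3.84
  2720 millivolts = 2720 × 10^-3 volts = 2.72
Sum: 547 + 1.65 + 3.84 + 2.72 = 555.21

555.21 volts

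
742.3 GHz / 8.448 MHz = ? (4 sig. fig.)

87870

(742.3 × 10^9) / (8.448 × 10^6) = 87.867 × 10^3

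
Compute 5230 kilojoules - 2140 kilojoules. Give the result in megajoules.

In megajoules:
  5230 kilojoules = 5230 × 10⁻³ megajoules = 5.23
  2140 kilojoules = 2140 × 10⁻³ megajoules = 2.14
Difference: 5.23 - 2.14 = 3.09

3.09 megajoules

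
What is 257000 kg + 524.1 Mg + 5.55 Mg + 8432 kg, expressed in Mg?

In Mg:
  257000 kg = 257000 × 10^-3 Mg = 257
  524.1 Mg → 524.1
  5.55 Mg → 5.55
  8432 kg = 8432 × 10^-3 Mg = 8.432
Sum: 257 + 524.1 + 5.55 + 8.432 = 795.082

795.082 Mg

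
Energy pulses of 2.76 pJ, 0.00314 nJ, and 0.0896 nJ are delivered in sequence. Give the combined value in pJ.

In pJ:
  2.76 pJ → 2.76
  0.00314 nJ = 0.00314 × 10³ pJ = 3.14
  0.0896 nJ = 0.0896 × 10³ pJ = 89.6
Sum: 2.76 + 3.14 + 89.6 = 95.5

95.5 pJ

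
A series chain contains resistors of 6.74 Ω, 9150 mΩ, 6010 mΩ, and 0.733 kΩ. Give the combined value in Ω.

754.9 Ω

In Ω:
  6.74 Ω → 6.74
  9150 mΩ = 9150 × 10⁻³ Ω = 9.15
  6010 mΩ = 6010 × 10⁻³ Ω = 6.01
  0.733 kΩ = 0.733 × 10³ Ω = 733
Sum: 6.74 + 9.15 + 6.01 + 733 = 754.9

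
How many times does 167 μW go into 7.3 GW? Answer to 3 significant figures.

(7.3 × 10^9) / (167 × 10^-6) = 0.04371 × 10^15

43700000000000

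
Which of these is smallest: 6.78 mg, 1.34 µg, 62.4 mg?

1.34 µg

6.78 mg = 0.00678 g
1.34 µg = 0.00000134 g
62.4 mg = 0.0624 g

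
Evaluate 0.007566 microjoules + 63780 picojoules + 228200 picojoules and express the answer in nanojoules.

299.546 nanojoules

In nanojoules:
  0.007566 microjoules = 0.007566 × 10³ nanojoules = 7.566
  63780 picojoules = 63780 × 10⁻³ nanojoules = 63.78
  228200 picojoules = 228200 × 10⁻³ nanojoules = 228.2
Sum: 7.566 + 63.78 + 228.2 = 299.546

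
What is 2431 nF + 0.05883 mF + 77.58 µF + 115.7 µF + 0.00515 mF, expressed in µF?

In µF:
  2431 nF = 2431 × 10^-3 µF = 2.431
  0.05883 mF = 0.05883 × 10^3 µF = 58.83
  77.58 µF → 77.58
  115.7 µF → 115.7
  0.00515 mF = 0.00515 × 10^3 µF = 5.15
Sum: 2.431 + 58.83 + 77.58 + 115.7 + 5.15 = 259.691

259.691 µF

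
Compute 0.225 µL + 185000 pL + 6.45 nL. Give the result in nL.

In nL:
  0.225 µL = 0.225e3 nL = 225
  185000 pL = 185000e-3 nL = 185
  6.45 nL → 6.45
Sum: 225 + 185 + 6.45 = 416.45

416.45 nL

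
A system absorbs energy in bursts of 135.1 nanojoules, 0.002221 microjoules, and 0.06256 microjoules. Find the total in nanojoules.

199.881 nanojoules

In nanojoules:
  135.1 nanojoules → 135.1
  0.002221 microjoules = 0.002221 × 10^3 nanojoules = 2.221
  0.06256 microjoules = 0.06256 × 10^3 nanojoules = 62.56
Sum: 135.1 + 2.221 + 62.56 = 199.881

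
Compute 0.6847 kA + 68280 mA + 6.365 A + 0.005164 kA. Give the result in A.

764.509 A

In A:
  0.6847 kA = 0.6847 × 10^3 A = 684.7
  68280 mA = 68280 × 10^-3 A = 68.28
  6.365 A → 6.365
  0.005164 kA = 0.005164 × 10^3 A = 5.164
Sum: 684.7 + 68.28 + 6.365 + 5.164 = 764.509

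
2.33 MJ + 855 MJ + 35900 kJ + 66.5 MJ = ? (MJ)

959.73 MJ

In MJ:
  2.33 MJ → 2.33
  855 MJ → 855
  35900 kJ = 35900 × 10^-3 MJ = 35.9
  66.5 MJ → 66.5
Sum: 2.33 + 855 + 35.9 + 66.5 = 959.73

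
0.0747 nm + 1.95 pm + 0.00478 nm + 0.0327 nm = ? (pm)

In pm:
  0.0747 nm = 0.0747e3 pm = 74.7
  1.95 pm → 1.95
  0.00478 nm = 0.00478e3 pm = 4.78
  0.0327 nm = 0.0327e3 pm = 32.7
Sum: 74.7 + 1.95 + 4.78 + 32.7 = 114.13

114.13 pm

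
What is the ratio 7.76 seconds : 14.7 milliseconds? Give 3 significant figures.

528

(7.76) / (14.7 × 10⁻³) = 0.5279 × 10³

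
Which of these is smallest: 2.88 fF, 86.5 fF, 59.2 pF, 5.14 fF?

2.88 fF

2.88 fF = 0.00000000000000288 F
86.5 fF = 0.0000000000000865 F
59.2 pF = 0.0000000000592 F
5.14 fF = 0.00000000000000514 F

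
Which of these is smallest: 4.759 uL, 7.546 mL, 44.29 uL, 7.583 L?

4.759 uL = 0.000004759 L
7.546 mL = 0.007546 L
44.29 uL = 0.00004429 L
7.583 L = 7.583 L

4.759 uL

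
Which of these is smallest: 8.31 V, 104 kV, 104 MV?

8.31 V = 8.31 V
104 kV = 104000 V
104 MV = 104000000 V

8.31 V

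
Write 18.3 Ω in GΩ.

(no prefix) = 10^0, giga = 10^9; factor is 10^-9.
18.3 × 10^-9 = 0.0000000183

0.0000000183 GΩ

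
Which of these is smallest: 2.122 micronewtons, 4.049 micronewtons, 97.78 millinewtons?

2.122 micronewtons

2.122 micronewtons = 0.000002122 newtons
4.049 micronewtons = 0.000004049 newtons
97.78 millinewtons = 0.09778 newtons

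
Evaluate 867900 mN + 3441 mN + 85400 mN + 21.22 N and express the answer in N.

977.961 N

In N:
  867900 mN = 867900 × 10^-3 N = 867.9
  3441 mN = 3441 × 10^-3 N = 3.441
  85400 mN = 85400 × 10^-3 N = 85.4
  21.22 N → 21.22
Sum: 867.9 + 3.441 + 85.4 + 21.22 = 977.961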